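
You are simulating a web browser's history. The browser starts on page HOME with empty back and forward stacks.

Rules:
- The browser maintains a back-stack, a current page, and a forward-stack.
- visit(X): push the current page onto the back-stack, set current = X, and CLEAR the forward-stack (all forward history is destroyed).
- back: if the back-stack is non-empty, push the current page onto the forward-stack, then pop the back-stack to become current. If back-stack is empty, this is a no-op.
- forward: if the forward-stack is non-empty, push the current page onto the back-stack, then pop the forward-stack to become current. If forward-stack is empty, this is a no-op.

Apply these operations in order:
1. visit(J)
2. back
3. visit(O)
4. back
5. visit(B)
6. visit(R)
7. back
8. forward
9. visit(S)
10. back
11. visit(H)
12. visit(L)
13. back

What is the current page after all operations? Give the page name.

Answer: H

Derivation:
After 1 (visit(J)): cur=J back=1 fwd=0
After 2 (back): cur=HOME back=0 fwd=1
After 3 (visit(O)): cur=O back=1 fwd=0
After 4 (back): cur=HOME back=0 fwd=1
After 5 (visit(B)): cur=B back=1 fwd=0
After 6 (visit(R)): cur=R back=2 fwd=0
After 7 (back): cur=B back=1 fwd=1
After 8 (forward): cur=R back=2 fwd=0
After 9 (visit(S)): cur=S back=3 fwd=0
After 10 (back): cur=R back=2 fwd=1
After 11 (visit(H)): cur=H back=3 fwd=0
After 12 (visit(L)): cur=L back=4 fwd=0
After 13 (back): cur=H back=3 fwd=1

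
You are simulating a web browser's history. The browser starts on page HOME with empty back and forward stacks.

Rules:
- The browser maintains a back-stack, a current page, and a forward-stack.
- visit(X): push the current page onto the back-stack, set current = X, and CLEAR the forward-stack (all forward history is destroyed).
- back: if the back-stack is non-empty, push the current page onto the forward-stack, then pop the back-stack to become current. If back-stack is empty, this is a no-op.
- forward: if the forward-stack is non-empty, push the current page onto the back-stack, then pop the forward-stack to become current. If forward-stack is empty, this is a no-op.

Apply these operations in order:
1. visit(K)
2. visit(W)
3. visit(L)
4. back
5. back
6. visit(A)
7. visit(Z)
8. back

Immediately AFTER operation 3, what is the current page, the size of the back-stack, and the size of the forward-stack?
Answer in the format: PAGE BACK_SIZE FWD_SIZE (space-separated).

After 1 (visit(K)): cur=K back=1 fwd=0
After 2 (visit(W)): cur=W back=2 fwd=0
After 3 (visit(L)): cur=L back=3 fwd=0

L 3 0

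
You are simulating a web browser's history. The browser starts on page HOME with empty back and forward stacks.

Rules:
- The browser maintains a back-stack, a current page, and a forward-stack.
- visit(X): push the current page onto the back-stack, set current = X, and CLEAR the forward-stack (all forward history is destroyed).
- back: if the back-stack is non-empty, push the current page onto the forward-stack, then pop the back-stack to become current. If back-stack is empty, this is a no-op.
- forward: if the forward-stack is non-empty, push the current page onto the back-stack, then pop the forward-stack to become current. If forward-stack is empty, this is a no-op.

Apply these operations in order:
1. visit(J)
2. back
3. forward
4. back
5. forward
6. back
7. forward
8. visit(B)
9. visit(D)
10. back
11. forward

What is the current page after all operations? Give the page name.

Answer: D

Derivation:
After 1 (visit(J)): cur=J back=1 fwd=0
After 2 (back): cur=HOME back=0 fwd=1
After 3 (forward): cur=J back=1 fwd=0
After 4 (back): cur=HOME back=0 fwd=1
After 5 (forward): cur=J back=1 fwd=0
After 6 (back): cur=HOME back=0 fwd=1
After 7 (forward): cur=J back=1 fwd=0
After 8 (visit(B)): cur=B back=2 fwd=0
After 9 (visit(D)): cur=D back=3 fwd=0
After 10 (back): cur=B back=2 fwd=1
After 11 (forward): cur=D back=3 fwd=0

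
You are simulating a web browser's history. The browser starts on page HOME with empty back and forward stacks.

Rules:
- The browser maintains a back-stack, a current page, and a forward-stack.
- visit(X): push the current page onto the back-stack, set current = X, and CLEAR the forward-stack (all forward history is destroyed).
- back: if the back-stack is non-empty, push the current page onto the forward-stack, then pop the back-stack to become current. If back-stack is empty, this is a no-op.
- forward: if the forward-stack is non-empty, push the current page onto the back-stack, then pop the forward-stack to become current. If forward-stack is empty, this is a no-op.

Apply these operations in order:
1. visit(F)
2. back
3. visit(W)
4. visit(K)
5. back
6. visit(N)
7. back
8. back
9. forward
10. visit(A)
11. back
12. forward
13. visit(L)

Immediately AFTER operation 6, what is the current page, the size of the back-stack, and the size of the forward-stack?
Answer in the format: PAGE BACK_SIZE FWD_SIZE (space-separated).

After 1 (visit(F)): cur=F back=1 fwd=0
After 2 (back): cur=HOME back=0 fwd=1
After 3 (visit(W)): cur=W back=1 fwd=0
After 4 (visit(K)): cur=K back=2 fwd=0
After 5 (back): cur=W back=1 fwd=1
After 6 (visit(N)): cur=N back=2 fwd=0

N 2 0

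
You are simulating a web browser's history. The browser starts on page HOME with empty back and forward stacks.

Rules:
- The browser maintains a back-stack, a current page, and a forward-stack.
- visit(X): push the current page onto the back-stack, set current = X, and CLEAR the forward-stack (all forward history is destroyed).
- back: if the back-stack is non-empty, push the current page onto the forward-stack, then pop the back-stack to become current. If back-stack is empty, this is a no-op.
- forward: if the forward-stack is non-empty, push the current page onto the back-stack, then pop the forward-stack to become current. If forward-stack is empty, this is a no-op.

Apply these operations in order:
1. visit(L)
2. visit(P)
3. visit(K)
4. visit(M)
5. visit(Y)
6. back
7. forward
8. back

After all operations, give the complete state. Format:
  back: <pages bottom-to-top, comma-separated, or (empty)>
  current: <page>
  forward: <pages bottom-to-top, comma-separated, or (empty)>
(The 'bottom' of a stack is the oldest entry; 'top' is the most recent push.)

Answer: back: HOME,L,P,K
current: M
forward: Y

Derivation:
After 1 (visit(L)): cur=L back=1 fwd=0
After 2 (visit(P)): cur=P back=2 fwd=0
After 3 (visit(K)): cur=K back=3 fwd=0
After 4 (visit(M)): cur=M back=4 fwd=0
After 5 (visit(Y)): cur=Y back=5 fwd=0
After 6 (back): cur=M back=4 fwd=1
After 7 (forward): cur=Y back=5 fwd=0
After 8 (back): cur=M back=4 fwd=1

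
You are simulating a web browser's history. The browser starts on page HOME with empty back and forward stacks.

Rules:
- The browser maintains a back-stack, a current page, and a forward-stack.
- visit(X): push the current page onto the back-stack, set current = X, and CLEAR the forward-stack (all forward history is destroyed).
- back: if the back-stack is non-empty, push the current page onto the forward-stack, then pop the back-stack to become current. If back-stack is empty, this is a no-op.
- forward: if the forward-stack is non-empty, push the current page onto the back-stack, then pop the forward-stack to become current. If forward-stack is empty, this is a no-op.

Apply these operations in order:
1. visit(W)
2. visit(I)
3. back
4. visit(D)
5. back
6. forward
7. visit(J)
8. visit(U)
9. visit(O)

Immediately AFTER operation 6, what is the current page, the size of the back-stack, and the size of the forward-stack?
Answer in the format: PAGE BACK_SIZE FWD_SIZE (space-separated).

After 1 (visit(W)): cur=W back=1 fwd=0
After 2 (visit(I)): cur=I back=2 fwd=0
After 3 (back): cur=W back=1 fwd=1
After 4 (visit(D)): cur=D back=2 fwd=0
After 5 (back): cur=W back=1 fwd=1
After 6 (forward): cur=D back=2 fwd=0

D 2 0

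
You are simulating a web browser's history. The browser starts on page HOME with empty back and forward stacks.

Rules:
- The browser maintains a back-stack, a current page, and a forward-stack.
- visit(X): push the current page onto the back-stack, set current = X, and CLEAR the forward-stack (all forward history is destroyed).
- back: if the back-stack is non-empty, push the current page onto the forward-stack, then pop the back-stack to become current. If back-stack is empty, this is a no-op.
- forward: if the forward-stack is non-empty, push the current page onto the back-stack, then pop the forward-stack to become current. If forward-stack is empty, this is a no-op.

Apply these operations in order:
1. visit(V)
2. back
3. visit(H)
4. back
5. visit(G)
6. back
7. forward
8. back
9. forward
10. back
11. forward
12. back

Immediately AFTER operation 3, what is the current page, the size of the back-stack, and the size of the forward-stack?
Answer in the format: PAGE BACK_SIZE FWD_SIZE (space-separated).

After 1 (visit(V)): cur=V back=1 fwd=0
After 2 (back): cur=HOME back=0 fwd=1
After 3 (visit(H)): cur=H back=1 fwd=0

H 1 0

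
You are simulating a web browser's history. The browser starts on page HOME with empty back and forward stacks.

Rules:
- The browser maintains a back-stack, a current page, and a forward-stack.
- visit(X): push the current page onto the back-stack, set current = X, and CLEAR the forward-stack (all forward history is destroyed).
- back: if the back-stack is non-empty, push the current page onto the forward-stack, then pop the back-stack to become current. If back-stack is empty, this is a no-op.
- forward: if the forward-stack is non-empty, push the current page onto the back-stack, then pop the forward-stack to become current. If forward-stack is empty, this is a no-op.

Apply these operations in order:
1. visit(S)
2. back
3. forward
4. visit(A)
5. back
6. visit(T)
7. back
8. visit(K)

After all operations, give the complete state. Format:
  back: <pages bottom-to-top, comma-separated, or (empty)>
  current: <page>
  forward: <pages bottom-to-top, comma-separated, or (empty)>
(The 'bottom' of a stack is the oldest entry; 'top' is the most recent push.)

After 1 (visit(S)): cur=S back=1 fwd=0
After 2 (back): cur=HOME back=0 fwd=1
After 3 (forward): cur=S back=1 fwd=0
After 4 (visit(A)): cur=A back=2 fwd=0
After 5 (back): cur=S back=1 fwd=1
After 6 (visit(T)): cur=T back=2 fwd=0
After 7 (back): cur=S back=1 fwd=1
After 8 (visit(K)): cur=K back=2 fwd=0

Answer: back: HOME,S
current: K
forward: (empty)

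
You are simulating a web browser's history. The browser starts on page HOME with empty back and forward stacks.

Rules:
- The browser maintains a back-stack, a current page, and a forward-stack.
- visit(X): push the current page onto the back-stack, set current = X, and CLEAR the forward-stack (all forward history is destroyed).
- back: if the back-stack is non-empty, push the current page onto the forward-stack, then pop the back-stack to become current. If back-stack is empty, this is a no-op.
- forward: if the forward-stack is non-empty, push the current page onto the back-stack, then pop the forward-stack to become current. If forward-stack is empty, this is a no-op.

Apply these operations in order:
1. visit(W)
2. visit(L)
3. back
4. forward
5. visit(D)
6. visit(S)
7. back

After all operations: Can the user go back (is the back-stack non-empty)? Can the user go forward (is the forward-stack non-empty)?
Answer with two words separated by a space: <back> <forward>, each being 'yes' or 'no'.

After 1 (visit(W)): cur=W back=1 fwd=0
After 2 (visit(L)): cur=L back=2 fwd=0
After 3 (back): cur=W back=1 fwd=1
After 4 (forward): cur=L back=2 fwd=0
After 5 (visit(D)): cur=D back=3 fwd=0
After 6 (visit(S)): cur=S back=4 fwd=0
After 7 (back): cur=D back=3 fwd=1

Answer: yes yes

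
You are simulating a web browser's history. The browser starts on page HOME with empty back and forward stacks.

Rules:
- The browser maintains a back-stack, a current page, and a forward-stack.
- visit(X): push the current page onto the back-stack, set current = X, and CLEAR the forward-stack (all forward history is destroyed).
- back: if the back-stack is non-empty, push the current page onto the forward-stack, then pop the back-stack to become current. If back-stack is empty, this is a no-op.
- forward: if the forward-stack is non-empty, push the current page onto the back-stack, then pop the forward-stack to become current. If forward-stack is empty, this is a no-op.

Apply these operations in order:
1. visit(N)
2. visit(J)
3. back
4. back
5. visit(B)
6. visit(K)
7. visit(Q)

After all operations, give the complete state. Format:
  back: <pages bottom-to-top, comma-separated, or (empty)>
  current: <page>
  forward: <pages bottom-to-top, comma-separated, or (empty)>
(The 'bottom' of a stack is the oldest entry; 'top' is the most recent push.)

Answer: back: HOME,B,K
current: Q
forward: (empty)

Derivation:
After 1 (visit(N)): cur=N back=1 fwd=0
After 2 (visit(J)): cur=J back=2 fwd=0
After 3 (back): cur=N back=1 fwd=1
After 4 (back): cur=HOME back=0 fwd=2
After 5 (visit(B)): cur=B back=1 fwd=0
After 6 (visit(K)): cur=K back=2 fwd=0
After 7 (visit(Q)): cur=Q back=3 fwd=0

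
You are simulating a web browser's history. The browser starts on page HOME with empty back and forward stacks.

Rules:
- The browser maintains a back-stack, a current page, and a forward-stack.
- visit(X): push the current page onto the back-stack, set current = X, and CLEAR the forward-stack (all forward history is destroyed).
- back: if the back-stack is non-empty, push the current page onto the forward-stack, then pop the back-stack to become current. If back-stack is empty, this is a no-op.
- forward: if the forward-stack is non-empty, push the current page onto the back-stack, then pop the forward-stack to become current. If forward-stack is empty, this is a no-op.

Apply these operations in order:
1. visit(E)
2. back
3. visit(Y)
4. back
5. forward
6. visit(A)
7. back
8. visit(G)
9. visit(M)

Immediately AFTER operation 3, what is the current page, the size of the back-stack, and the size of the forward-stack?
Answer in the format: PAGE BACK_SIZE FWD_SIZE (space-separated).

After 1 (visit(E)): cur=E back=1 fwd=0
After 2 (back): cur=HOME back=0 fwd=1
After 3 (visit(Y)): cur=Y back=1 fwd=0

Y 1 0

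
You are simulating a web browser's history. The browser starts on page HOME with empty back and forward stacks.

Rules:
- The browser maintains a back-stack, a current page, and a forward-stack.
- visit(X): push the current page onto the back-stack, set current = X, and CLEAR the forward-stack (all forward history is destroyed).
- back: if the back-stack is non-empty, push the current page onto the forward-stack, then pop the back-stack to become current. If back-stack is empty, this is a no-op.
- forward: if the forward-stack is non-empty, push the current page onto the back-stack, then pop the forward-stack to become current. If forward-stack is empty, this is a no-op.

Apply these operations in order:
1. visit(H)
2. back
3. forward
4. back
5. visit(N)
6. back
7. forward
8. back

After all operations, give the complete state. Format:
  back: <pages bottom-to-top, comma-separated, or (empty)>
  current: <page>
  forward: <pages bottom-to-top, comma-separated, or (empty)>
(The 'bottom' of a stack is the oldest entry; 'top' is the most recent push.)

After 1 (visit(H)): cur=H back=1 fwd=0
After 2 (back): cur=HOME back=0 fwd=1
After 3 (forward): cur=H back=1 fwd=0
After 4 (back): cur=HOME back=0 fwd=1
After 5 (visit(N)): cur=N back=1 fwd=0
After 6 (back): cur=HOME back=0 fwd=1
After 7 (forward): cur=N back=1 fwd=0
After 8 (back): cur=HOME back=0 fwd=1

Answer: back: (empty)
current: HOME
forward: N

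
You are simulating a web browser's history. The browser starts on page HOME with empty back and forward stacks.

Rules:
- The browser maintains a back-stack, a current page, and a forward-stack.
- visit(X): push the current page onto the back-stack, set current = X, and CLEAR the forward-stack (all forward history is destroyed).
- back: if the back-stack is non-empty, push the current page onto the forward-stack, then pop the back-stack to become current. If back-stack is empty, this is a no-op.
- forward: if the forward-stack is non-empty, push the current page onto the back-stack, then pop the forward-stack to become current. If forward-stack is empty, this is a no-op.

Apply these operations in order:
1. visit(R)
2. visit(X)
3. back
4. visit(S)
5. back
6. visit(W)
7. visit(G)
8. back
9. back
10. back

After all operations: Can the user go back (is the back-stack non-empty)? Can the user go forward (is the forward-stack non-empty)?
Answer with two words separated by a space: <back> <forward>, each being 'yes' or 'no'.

After 1 (visit(R)): cur=R back=1 fwd=0
After 2 (visit(X)): cur=X back=2 fwd=0
After 3 (back): cur=R back=1 fwd=1
After 4 (visit(S)): cur=S back=2 fwd=0
After 5 (back): cur=R back=1 fwd=1
After 6 (visit(W)): cur=W back=2 fwd=0
After 7 (visit(G)): cur=G back=3 fwd=0
After 8 (back): cur=W back=2 fwd=1
After 9 (back): cur=R back=1 fwd=2
After 10 (back): cur=HOME back=0 fwd=3

Answer: no yes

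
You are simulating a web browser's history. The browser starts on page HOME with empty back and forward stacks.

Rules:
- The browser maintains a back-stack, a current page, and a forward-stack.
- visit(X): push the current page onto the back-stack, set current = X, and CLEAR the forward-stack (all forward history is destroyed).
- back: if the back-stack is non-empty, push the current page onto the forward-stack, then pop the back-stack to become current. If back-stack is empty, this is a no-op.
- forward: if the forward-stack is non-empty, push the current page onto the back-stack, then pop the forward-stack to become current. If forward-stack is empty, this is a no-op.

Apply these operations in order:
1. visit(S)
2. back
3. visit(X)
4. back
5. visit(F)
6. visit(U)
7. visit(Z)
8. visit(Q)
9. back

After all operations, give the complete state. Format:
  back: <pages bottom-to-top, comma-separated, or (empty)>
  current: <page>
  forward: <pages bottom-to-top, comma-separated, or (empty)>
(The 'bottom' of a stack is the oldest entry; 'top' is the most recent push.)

Answer: back: HOME,F,U
current: Z
forward: Q

Derivation:
After 1 (visit(S)): cur=S back=1 fwd=0
After 2 (back): cur=HOME back=0 fwd=1
After 3 (visit(X)): cur=X back=1 fwd=0
After 4 (back): cur=HOME back=0 fwd=1
After 5 (visit(F)): cur=F back=1 fwd=0
After 6 (visit(U)): cur=U back=2 fwd=0
After 7 (visit(Z)): cur=Z back=3 fwd=0
After 8 (visit(Q)): cur=Q back=4 fwd=0
After 9 (back): cur=Z back=3 fwd=1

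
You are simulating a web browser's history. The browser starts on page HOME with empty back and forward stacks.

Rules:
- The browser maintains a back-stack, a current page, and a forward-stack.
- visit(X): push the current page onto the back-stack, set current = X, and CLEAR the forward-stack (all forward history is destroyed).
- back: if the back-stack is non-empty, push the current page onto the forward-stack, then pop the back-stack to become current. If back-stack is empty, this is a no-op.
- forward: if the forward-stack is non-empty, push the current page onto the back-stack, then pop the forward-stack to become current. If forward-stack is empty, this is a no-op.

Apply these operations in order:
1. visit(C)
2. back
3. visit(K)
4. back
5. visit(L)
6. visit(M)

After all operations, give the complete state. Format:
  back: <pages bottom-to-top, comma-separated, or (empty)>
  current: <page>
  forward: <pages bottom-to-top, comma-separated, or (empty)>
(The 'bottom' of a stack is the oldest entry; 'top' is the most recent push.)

Answer: back: HOME,L
current: M
forward: (empty)

Derivation:
After 1 (visit(C)): cur=C back=1 fwd=0
After 2 (back): cur=HOME back=0 fwd=1
After 3 (visit(K)): cur=K back=1 fwd=0
After 4 (back): cur=HOME back=0 fwd=1
After 5 (visit(L)): cur=L back=1 fwd=0
After 6 (visit(M)): cur=M back=2 fwd=0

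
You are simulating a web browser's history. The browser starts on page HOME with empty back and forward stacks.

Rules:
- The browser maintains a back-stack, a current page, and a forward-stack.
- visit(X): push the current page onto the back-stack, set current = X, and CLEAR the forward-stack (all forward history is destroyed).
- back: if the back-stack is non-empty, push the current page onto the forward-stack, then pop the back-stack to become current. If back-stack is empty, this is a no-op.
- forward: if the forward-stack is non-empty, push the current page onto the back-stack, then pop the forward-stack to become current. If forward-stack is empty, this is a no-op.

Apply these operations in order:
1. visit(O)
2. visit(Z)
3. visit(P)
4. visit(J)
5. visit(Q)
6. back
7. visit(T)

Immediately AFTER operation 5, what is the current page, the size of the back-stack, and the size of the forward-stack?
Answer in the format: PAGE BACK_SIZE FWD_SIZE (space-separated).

After 1 (visit(O)): cur=O back=1 fwd=0
After 2 (visit(Z)): cur=Z back=2 fwd=0
After 3 (visit(P)): cur=P back=3 fwd=0
After 4 (visit(J)): cur=J back=4 fwd=0
After 5 (visit(Q)): cur=Q back=5 fwd=0

Q 5 0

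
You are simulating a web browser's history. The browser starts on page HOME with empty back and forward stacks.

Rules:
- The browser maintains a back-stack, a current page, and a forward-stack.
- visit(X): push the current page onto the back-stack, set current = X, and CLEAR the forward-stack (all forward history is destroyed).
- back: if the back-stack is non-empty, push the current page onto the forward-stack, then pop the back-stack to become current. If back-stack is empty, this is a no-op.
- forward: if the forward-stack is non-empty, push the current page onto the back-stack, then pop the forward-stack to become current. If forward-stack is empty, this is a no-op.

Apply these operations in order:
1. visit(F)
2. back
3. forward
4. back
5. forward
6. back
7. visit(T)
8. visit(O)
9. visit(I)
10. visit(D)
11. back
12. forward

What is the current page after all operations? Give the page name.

Answer: D

Derivation:
After 1 (visit(F)): cur=F back=1 fwd=0
After 2 (back): cur=HOME back=0 fwd=1
After 3 (forward): cur=F back=1 fwd=0
After 4 (back): cur=HOME back=0 fwd=1
After 5 (forward): cur=F back=1 fwd=0
After 6 (back): cur=HOME back=0 fwd=1
After 7 (visit(T)): cur=T back=1 fwd=0
After 8 (visit(O)): cur=O back=2 fwd=0
After 9 (visit(I)): cur=I back=3 fwd=0
After 10 (visit(D)): cur=D back=4 fwd=0
After 11 (back): cur=I back=3 fwd=1
After 12 (forward): cur=D back=4 fwd=0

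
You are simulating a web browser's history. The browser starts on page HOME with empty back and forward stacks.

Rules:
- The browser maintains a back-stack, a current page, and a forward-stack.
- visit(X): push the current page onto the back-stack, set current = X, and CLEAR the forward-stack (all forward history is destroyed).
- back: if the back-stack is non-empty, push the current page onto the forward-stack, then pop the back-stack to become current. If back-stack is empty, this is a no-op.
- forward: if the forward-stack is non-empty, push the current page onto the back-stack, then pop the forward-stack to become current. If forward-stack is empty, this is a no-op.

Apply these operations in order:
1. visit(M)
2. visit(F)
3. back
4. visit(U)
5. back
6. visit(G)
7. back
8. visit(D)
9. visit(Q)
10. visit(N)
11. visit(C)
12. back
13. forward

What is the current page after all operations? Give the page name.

After 1 (visit(M)): cur=M back=1 fwd=0
After 2 (visit(F)): cur=F back=2 fwd=0
After 3 (back): cur=M back=1 fwd=1
After 4 (visit(U)): cur=U back=2 fwd=0
After 5 (back): cur=M back=1 fwd=1
After 6 (visit(G)): cur=G back=2 fwd=0
After 7 (back): cur=M back=1 fwd=1
After 8 (visit(D)): cur=D back=2 fwd=0
After 9 (visit(Q)): cur=Q back=3 fwd=0
After 10 (visit(N)): cur=N back=4 fwd=0
After 11 (visit(C)): cur=C back=5 fwd=0
After 12 (back): cur=N back=4 fwd=1
After 13 (forward): cur=C back=5 fwd=0

Answer: C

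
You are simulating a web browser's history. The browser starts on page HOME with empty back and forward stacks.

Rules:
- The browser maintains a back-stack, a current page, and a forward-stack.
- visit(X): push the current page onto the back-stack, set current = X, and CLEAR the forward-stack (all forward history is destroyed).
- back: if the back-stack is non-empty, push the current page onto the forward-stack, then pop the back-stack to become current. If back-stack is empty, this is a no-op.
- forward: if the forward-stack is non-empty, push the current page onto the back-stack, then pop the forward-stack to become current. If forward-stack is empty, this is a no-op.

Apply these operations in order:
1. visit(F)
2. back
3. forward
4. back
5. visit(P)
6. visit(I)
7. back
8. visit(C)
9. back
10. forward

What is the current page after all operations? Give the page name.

After 1 (visit(F)): cur=F back=1 fwd=0
After 2 (back): cur=HOME back=0 fwd=1
After 3 (forward): cur=F back=1 fwd=0
After 4 (back): cur=HOME back=0 fwd=1
After 5 (visit(P)): cur=P back=1 fwd=0
After 6 (visit(I)): cur=I back=2 fwd=0
After 7 (back): cur=P back=1 fwd=1
After 8 (visit(C)): cur=C back=2 fwd=0
After 9 (back): cur=P back=1 fwd=1
After 10 (forward): cur=C back=2 fwd=0

Answer: C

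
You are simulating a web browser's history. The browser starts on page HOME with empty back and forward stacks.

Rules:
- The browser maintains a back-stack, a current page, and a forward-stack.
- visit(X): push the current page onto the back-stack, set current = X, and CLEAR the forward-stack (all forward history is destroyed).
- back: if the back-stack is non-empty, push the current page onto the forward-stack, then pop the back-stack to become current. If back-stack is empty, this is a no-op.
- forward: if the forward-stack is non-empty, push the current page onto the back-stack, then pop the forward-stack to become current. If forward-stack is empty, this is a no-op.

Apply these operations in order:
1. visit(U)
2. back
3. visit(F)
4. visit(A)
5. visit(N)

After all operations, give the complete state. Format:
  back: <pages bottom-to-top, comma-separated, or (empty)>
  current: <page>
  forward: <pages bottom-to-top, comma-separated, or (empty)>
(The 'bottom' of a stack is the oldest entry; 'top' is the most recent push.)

Answer: back: HOME,F,A
current: N
forward: (empty)

Derivation:
After 1 (visit(U)): cur=U back=1 fwd=0
After 2 (back): cur=HOME back=0 fwd=1
After 3 (visit(F)): cur=F back=1 fwd=0
After 4 (visit(A)): cur=A back=2 fwd=0
After 5 (visit(N)): cur=N back=3 fwd=0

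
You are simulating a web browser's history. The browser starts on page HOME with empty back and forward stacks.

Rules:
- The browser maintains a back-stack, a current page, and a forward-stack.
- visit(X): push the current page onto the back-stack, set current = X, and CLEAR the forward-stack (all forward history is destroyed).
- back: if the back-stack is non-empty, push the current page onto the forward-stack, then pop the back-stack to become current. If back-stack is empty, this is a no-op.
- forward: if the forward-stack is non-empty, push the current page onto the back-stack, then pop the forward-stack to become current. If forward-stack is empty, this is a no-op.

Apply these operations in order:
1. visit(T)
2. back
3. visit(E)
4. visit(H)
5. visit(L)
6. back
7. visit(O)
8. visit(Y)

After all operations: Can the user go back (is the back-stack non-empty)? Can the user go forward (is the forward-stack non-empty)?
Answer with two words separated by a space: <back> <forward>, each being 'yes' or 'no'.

Answer: yes no

Derivation:
After 1 (visit(T)): cur=T back=1 fwd=0
After 2 (back): cur=HOME back=0 fwd=1
After 3 (visit(E)): cur=E back=1 fwd=0
After 4 (visit(H)): cur=H back=2 fwd=0
After 5 (visit(L)): cur=L back=3 fwd=0
After 6 (back): cur=H back=2 fwd=1
After 7 (visit(O)): cur=O back=3 fwd=0
After 8 (visit(Y)): cur=Y back=4 fwd=0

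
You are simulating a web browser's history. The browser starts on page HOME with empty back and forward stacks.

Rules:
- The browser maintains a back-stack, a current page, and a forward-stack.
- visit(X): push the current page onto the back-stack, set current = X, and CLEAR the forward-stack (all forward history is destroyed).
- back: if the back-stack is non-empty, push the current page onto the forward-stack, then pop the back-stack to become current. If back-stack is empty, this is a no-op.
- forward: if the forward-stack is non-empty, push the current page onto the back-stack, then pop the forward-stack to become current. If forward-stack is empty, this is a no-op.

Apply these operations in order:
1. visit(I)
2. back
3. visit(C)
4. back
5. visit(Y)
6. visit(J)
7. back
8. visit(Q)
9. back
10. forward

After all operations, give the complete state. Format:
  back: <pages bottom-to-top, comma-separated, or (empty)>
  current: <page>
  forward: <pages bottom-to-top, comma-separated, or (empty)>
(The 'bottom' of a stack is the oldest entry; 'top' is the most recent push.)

After 1 (visit(I)): cur=I back=1 fwd=0
After 2 (back): cur=HOME back=0 fwd=1
After 3 (visit(C)): cur=C back=1 fwd=0
After 4 (back): cur=HOME back=0 fwd=1
After 5 (visit(Y)): cur=Y back=1 fwd=0
After 6 (visit(J)): cur=J back=2 fwd=0
After 7 (back): cur=Y back=1 fwd=1
After 8 (visit(Q)): cur=Q back=2 fwd=0
After 9 (back): cur=Y back=1 fwd=1
After 10 (forward): cur=Q back=2 fwd=0

Answer: back: HOME,Y
current: Q
forward: (empty)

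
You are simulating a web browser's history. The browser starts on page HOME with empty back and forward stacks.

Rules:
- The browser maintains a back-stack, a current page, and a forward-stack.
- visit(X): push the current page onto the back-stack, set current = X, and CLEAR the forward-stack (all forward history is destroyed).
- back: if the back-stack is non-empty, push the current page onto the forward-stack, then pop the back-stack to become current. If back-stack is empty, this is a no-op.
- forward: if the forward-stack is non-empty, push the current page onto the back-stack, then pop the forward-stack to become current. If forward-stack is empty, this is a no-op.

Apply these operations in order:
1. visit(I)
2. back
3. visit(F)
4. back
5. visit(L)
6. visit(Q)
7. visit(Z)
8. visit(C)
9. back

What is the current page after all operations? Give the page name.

After 1 (visit(I)): cur=I back=1 fwd=0
After 2 (back): cur=HOME back=0 fwd=1
After 3 (visit(F)): cur=F back=1 fwd=0
After 4 (back): cur=HOME back=0 fwd=1
After 5 (visit(L)): cur=L back=1 fwd=0
After 6 (visit(Q)): cur=Q back=2 fwd=0
After 7 (visit(Z)): cur=Z back=3 fwd=0
After 8 (visit(C)): cur=C back=4 fwd=0
After 9 (back): cur=Z back=3 fwd=1

Answer: Z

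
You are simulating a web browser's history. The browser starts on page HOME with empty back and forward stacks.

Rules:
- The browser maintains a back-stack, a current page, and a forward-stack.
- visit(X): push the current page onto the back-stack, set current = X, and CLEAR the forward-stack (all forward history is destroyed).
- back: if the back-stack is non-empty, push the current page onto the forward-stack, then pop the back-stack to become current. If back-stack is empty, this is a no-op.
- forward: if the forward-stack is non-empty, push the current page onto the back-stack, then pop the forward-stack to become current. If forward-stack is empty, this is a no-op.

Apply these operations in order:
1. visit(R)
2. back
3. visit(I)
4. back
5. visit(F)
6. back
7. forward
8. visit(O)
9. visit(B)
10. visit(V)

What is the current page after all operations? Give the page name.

After 1 (visit(R)): cur=R back=1 fwd=0
After 2 (back): cur=HOME back=0 fwd=1
After 3 (visit(I)): cur=I back=1 fwd=0
After 4 (back): cur=HOME back=0 fwd=1
After 5 (visit(F)): cur=F back=1 fwd=0
After 6 (back): cur=HOME back=0 fwd=1
After 7 (forward): cur=F back=1 fwd=0
After 8 (visit(O)): cur=O back=2 fwd=0
After 9 (visit(B)): cur=B back=3 fwd=0
After 10 (visit(V)): cur=V back=4 fwd=0

Answer: V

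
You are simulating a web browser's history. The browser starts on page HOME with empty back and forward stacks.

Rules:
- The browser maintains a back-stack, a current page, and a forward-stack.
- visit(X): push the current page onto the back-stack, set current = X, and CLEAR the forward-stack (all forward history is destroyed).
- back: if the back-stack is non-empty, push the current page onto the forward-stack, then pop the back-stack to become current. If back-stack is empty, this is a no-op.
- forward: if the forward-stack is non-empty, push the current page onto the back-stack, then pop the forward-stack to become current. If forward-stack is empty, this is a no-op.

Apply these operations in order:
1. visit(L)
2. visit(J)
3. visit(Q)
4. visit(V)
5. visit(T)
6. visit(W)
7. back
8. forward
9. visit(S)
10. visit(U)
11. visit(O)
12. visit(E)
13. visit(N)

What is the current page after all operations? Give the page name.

Answer: N

Derivation:
After 1 (visit(L)): cur=L back=1 fwd=0
After 2 (visit(J)): cur=J back=2 fwd=0
After 3 (visit(Q)): cur=Q back=3 fwd=0
After 4 (visit(V)): cur=V back=4 fwd=0
After 5 (visit(T)): cur=T back=5 fwd=0
After 6 (visit(W)): cur=W back=6 fwd=0
After 7 (back): cur=T back=5 fwd=1
After 8 (forward): cur=W back=6 fwd=0
After 9 (visit(S)): cur=S back=7 fwd=0
After 10 (visit(U)): cur=U back=8 fwd=0
After 11 (visit(O)): cur=O back=9 fwd=0
After 12 (visit(E)): cur=E back=10 fwd=0
After 13 (visit(N)): cur=N back=11 fwd=0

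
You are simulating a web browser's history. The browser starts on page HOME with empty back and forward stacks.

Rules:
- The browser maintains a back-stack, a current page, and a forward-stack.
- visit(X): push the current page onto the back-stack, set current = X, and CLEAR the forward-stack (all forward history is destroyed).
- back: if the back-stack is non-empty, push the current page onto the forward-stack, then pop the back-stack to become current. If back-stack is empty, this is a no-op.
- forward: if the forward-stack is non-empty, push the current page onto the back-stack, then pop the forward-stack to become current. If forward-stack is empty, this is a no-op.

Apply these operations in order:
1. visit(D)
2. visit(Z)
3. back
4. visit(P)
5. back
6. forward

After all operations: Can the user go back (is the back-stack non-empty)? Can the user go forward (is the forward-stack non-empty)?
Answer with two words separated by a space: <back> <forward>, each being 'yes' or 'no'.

After 1 (visit(D)): cur=D back=1 fwd=0
After 2 (visit(Z)): cur=Z back=2 fwd=0
After 3 (back): cur=D back=1 fwd=1
After 4 (visit(P)): cur=P back=2 fwd=0
After 5 (back): cur=D back=1 fwd=1
After 6 (forward): cur=P back=2 fwd=0

Answer: yes no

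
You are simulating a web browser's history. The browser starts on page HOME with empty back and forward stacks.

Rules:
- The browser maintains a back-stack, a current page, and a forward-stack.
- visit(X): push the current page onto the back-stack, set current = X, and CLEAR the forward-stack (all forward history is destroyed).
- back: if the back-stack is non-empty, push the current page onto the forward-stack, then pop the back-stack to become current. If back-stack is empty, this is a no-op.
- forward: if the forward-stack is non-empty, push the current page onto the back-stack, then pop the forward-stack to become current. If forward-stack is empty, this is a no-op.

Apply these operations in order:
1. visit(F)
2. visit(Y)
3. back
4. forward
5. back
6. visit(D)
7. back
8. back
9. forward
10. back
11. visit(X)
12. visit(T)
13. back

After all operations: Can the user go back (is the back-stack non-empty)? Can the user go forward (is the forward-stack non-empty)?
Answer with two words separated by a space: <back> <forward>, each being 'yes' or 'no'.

After 1 (visit(F)): cur=F back=1 fwd=0
After 2 (visit(Y)): cur=Y back=2 fwd=0
After 3 (back): cur=F back=1 fwd=1
After 4 (forward): cur=Y back=2 fwd=0
After 5 (back): cur=F back=1 fwd=1
After 6 (visit(D)): cur=D back=2 fwd=0
After 7 (back): cur=F back=1 fwd=1
After 8 (back): cur=HOME back=0 fwd=2
After 9 (forward): cur=F back=1 fwd=1
After 10 (back): cur=HOME back=0 fwd=2
After 11 (visit(X)): cur=X back=1 fwd=0
After 12 (visit(T)): cur=T back=2 fwd=0
After 13 (back): cur=X back=1 fwd=1

Answer: yes yes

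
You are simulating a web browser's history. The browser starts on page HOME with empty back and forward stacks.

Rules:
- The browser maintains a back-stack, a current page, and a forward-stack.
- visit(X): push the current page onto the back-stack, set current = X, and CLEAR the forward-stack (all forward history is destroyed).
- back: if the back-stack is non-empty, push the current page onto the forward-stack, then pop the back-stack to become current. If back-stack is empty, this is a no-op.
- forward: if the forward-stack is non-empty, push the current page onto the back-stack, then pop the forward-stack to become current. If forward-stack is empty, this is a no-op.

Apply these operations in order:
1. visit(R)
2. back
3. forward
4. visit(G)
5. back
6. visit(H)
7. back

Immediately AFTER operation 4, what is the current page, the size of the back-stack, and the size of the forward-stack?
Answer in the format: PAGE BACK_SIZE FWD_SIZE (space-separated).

After 1 (visit(R)): cur=R back=1 fwd=0
After 2 (back): cur=HOME back=0 fwd=1
After 3 (forward): cur=R back=1 fwd=0
After 4 (visit(G)): cur=G back=2 fwd=0

G 2 0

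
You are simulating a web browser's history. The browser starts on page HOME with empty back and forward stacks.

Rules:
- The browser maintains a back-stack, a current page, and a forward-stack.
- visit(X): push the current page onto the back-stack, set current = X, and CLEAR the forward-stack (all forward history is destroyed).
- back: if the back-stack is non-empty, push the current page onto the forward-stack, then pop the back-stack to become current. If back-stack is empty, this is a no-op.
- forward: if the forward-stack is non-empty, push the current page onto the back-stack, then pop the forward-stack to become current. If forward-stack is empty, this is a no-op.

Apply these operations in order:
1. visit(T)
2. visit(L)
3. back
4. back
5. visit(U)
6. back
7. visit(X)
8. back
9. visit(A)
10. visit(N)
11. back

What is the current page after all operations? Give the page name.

Answer: A

Derivation:
After 1 (visit(T)): cur=T back=1 fwd=0
After 2 (visit(L)): cur=L back=2 fwd=0
After 3 (back): cur=T back=1 fwd=1
After 4 (back): cur=HOME back=0 fwd=2
After 5 (visit(U)): cur=U back=1 fwd=0
After 6 (back): cur=HOME back=0 fwd=1
After 7 (visit(X)): cur=X back=1 fwd=0
After 8 (back): cur=HOME back=0 fwd=1
After 9 (visit(A)): cur=A back=1 fwd=0
After 10 (visit(N)): cur=N back=2 fwd=0
After 11 (back): cur=A back=1 fwd=1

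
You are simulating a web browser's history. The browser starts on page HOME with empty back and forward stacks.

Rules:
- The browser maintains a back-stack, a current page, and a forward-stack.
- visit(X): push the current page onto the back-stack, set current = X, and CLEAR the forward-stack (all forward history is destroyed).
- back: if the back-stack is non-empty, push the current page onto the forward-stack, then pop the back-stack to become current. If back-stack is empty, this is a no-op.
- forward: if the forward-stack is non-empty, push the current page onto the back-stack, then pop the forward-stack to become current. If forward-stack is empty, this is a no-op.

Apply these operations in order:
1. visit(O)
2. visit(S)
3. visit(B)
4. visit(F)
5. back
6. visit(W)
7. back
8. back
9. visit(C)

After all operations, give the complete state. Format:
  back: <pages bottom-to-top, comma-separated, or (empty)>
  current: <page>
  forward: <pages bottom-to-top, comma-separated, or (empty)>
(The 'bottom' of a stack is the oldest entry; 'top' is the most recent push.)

After 1 (visit(O)): cur=O back=1 fwd=0
After 2 (visit(S)): cur=S back=2 fwd=0
After 3 (visit(B)): cur=B back=3 fwd=0
After 4 (visit(F)): cur=F back=4 fwd=0
After 5 (back): cur=B back=3 fwd=1
After 6 (visit(W)): cur=W back=4 fwd=0
After 7 (back): cur=B back=3 fwd=1
After 8 (back): cur=S back=2 fwd=2
After 9 (visit(C)): cur=C back=3 fwd=0

Answer: back: HOME,O,S
current: C
forward: (empty)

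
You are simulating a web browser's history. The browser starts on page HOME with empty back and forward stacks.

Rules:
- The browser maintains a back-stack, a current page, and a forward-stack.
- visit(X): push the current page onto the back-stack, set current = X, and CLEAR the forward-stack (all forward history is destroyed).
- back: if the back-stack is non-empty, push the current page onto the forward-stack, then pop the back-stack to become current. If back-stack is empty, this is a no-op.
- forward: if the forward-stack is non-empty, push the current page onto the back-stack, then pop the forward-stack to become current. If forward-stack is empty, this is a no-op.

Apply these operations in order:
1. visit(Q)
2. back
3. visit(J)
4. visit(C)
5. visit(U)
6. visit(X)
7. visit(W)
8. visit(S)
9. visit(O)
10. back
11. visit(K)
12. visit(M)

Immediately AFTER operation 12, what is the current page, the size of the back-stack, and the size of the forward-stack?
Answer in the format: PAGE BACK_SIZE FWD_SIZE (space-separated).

After 1 (visit(Q)): cur=Q back=1 fwd=0
After 2 (back): cur=HOME back=0 fwd=1
After 3 (visit(J)): cur=J back=1 fwd=0
After 4 (visit(C)): cur=C back=2 fwd=0
After 5 (visit(U)): cur=U back=3 fwd=0
After 6 (visit(X)): cur=X back=4 fwd=0
After 7 (visit(W)): cur=W back=5 fwd=0
After 8 (visit(S)): cur=S back=6 fwd=0
After 9 (visit(O)): cur=O back=7 fwd=0
After 10 (back): cur=S back=6 fwd=1
After 11 (visit(K)): cur=K back=7 fwd=0
After 12 (visit(M)): cur=M back=8 fwd=0

M 8 0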